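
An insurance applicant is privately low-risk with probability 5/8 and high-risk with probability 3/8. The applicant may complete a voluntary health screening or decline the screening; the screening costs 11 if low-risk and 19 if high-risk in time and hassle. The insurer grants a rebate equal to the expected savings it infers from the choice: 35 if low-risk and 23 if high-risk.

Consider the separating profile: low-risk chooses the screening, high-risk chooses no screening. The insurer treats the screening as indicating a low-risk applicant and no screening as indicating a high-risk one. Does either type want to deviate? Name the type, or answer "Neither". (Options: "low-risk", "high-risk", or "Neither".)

Neither

The screening pays 35; no screening pays 23.
low-risk: assigned the screening, nets 35 − 11 = 24; deviating to no screening nets 23.
high-risk: assigned no screening, nets 23; deviating to the screening nets 35 − 19 = 16.
Both types strictly prefer their assigned action; no profitable deviation.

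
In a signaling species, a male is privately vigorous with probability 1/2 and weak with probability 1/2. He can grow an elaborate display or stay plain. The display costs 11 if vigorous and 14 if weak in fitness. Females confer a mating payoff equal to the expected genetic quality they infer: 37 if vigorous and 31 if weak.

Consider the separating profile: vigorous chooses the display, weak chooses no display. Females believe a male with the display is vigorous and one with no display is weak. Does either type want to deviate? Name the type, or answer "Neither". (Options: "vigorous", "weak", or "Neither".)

vigorous

The display pays 37; no display pays 31.
vigorous: assigned the display, nets 37 − 11 = 26; deviating to no display nets 31.
weak: assigned no display, nets 31; deviating to the display nets 37 − 14 = 23.
The vigorous type gains 5 by deviating.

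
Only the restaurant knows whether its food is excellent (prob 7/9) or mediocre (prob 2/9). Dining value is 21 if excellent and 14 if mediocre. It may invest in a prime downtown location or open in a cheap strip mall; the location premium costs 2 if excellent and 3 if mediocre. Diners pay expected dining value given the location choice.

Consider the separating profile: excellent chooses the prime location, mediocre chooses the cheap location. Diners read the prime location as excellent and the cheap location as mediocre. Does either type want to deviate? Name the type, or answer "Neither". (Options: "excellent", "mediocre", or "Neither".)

The prime location pays 21; the cheap location pays 14.
excellent: assigned the prime location, nets 21 − 2 = 19; deviating to the cheap location nets 14.
mediocre: assigned the cheap location, nets 14; deviating to the prime location nets 21 − 3 = 18.
The mediocre type gains 4 by deviating.

mediocre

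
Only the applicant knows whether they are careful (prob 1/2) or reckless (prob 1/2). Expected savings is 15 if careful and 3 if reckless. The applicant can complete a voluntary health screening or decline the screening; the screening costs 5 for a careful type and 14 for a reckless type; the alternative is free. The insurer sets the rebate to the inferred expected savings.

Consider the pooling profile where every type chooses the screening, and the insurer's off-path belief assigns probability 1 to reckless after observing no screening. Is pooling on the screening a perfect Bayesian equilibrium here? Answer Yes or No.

No

On path, the insurer holds the prior and pays 1/2·15 + 1/2·3 = 9. Off path (no screening), believing reckless, it pays 3.
careful: the screening nets 9 − 5 = 4; no screening nets 3. careful stays.
reckless: the screening nets 9 − 14 = -5; no screening nets 3. reckless would deviate.
A type deviates, so pooling fails.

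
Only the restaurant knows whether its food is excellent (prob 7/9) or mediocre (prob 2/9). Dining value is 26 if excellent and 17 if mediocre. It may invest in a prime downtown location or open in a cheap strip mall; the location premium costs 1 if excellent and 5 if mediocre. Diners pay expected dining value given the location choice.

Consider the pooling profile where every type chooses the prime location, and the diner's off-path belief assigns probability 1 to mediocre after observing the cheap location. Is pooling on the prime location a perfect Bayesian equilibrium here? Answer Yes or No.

Yes

On path, the diner holds the prior and pays 7/9·26 + 2/9·17 = 24. Off path (the cheap location), believing mediocre, it pays 17.
excellent: the prime location nets 24 − 1 = 23; the cheap location nets 17. excellent stays.
mediocre: the prime location nets 24 − 5 = 19; the cheap location nets 17. mediocre stays.
No type deviates, so pooling is sustained.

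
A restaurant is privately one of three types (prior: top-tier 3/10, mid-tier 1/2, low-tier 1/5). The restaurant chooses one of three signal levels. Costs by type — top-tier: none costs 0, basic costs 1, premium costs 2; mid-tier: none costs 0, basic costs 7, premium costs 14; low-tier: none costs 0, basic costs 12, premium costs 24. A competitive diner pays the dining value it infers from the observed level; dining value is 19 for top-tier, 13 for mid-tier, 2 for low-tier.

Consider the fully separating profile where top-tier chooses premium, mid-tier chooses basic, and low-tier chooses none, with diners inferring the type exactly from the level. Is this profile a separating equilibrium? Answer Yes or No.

Yes

Separating price premiums: premium → 19, basic → 13, none → 2.
top-tier (assigned premium): none: 2 − 0 = 2; basic: 13 − 1 = 12; premium: 19 − 2 = 17. top-tier stays.
mid-tier (assigned basic): none: 2 − 0 = 2; basic: 13 − 7 = 6; premium: 19 − 14 = 5. mid-tier stays.
low-tier (assigned none): none: 2 − 0 = 2; basic: 13 − 12 = 1; premium: 19 − 24 = -5. low-tier stays.
Every type prefers its assigned level; separation holds.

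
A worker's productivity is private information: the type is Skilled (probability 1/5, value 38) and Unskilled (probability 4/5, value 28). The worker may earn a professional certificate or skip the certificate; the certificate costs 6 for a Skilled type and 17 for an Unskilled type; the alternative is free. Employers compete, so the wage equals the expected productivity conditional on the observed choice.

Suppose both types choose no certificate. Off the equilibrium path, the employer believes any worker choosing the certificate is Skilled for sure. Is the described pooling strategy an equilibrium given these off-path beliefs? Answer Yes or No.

No

On path, the employer holds the prior and pays 1/5·38 + 4/5·28 = 30. Off path (the certificate), believing Skilled, it pays 38.
Skilled: no certificate nets 30; the certificate nets 38 − 6 = 32. Skilled would deviate.
Unskilled: no certificate nets 30; the certificate nets 38 − 17 = 21. Unskilled stays.
A type deviates, so pooling fails.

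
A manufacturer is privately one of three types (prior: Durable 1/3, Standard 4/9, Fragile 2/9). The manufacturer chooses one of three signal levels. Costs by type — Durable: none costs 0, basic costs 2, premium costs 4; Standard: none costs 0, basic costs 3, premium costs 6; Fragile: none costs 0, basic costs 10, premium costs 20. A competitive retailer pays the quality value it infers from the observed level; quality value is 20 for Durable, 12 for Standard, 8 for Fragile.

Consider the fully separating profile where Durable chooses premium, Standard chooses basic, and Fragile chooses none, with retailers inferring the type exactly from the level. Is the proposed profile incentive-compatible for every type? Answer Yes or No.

Separating prices: premium → 20, basic → 12, none → 8.
Durable (assigned premium): none: 8 − 0 = 8; basic: 12 − 2 = 10; premium: 20 − 4 = 16. Durable stays.
Standard (assigned basic): none: 8 − 0 = 8; basic: 12 − 3 = 9; premium: 20 − 6 = 14. Standard prefers premium.
Fragile (assigned none): none: 8 − 0 = 8; basic: 12 − 10 = 2; premium: 20 − 20 = 0. Fragile stays.
At least one type deviates; the separating profile fails.

No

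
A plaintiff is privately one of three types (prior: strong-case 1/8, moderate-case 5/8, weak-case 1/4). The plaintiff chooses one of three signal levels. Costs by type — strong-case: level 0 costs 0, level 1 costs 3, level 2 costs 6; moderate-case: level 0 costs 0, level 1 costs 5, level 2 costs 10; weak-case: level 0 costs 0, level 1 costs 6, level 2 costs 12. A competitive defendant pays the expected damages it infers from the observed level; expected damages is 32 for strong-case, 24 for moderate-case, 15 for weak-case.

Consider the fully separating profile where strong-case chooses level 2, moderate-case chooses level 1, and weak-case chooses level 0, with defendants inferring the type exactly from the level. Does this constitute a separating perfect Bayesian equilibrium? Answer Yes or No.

Separating settlements: level 2 → 32, level 1 → 24, level 0 → 15.
strong-case (assigned level 2): level 0: 15 − 0 = 15; level 1: 24 − 3 = 21; level 2: 32 − 6 = 26. strong-case stays.
moderate-case (assigned level 1): level 0: 15 − 0 = 15; level 1: 24 − 5 = 19; level 2: 32 − 10 = 22. moderate-case prefers level 2.
weak-case (assigned level 0): level 0: 15 − 0 = 15; level 1: 24 − 6 = 18; level 2: 32 − 12 = 20. weak-case prefers level 2.
At least one type deviates; the separating profile fails.

No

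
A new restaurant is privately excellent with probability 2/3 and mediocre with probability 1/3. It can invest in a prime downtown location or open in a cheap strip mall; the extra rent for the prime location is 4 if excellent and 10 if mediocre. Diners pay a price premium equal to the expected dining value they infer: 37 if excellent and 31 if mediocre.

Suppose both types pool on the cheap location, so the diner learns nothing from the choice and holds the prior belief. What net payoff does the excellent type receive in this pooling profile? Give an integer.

35

Pooled price premium = 2/3·37 + 1/3·31 = 35.
excellent pays no cost for the cheap location, so net payoff = 35.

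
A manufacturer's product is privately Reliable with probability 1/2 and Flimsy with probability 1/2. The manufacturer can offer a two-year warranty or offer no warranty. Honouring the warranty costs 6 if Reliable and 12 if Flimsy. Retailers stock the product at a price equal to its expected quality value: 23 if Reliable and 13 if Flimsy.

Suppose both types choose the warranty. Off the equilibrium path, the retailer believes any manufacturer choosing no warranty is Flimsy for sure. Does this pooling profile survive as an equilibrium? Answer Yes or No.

On path, the retailer holds the prior and pays 1/2·23 + 1/2·13 = 18. Off path (no warranty), believing Flimsy, it pays 13.
Reliable: the warranty nets 18 − 6 = 12; no warranty nets 13. Reliable would deviate.
Flimsy: the warranty nets 18 − 12 = 6; no warranty nets 13. Flimsy would deviate.
A type deviates, so pooling fails.

No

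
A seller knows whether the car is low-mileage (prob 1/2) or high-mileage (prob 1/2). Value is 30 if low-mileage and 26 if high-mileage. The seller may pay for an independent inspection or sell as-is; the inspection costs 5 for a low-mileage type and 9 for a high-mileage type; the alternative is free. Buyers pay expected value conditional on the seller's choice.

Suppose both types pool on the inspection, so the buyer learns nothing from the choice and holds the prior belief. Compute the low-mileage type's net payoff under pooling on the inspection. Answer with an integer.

Pooled price = 1/2·30 + 1/2·26 = 28.
low-mileage pays cost 5 for the inspection, so net payoff = 28 − 5 = 23.

23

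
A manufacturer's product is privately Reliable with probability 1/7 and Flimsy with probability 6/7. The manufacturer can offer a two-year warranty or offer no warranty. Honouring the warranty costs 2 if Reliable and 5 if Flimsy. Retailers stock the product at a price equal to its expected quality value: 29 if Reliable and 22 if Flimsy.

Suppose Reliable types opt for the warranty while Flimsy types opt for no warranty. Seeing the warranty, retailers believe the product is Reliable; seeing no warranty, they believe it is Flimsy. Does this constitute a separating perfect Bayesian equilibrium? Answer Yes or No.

Under these beliefs, the warranty earns price 29 and no warranty earns price 22.
Reliable: the warranty nets 29 − 2 = 27; no warranty nets 22. Reliable prefers the warranty.
Flimsy: the warranty nets 29 − 5 = 24; no warranty nets 22. Flimsy would deviate to the warranty.
Flimsy has a profitable deviation, so the profile is not an equilibrium.

No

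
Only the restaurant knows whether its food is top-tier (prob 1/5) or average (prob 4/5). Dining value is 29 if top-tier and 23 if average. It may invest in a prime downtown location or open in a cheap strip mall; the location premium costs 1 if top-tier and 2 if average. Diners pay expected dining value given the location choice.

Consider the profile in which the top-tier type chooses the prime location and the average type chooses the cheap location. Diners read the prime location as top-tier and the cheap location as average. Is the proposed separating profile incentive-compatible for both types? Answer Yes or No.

No

Under these beliefs, the prime location earns price premium 29 and the cheap location earns price premium 23.
top-tier: the prime location nets 29 − 1 = 28; the cheap location nets 23. top-tier prefers the prime location.
average: the prime location nets 29 − 2 = 27; the cheap location nets 23. average would deviate to the prime location.
average has a profitable deviation, so the profile is not an equilibrium.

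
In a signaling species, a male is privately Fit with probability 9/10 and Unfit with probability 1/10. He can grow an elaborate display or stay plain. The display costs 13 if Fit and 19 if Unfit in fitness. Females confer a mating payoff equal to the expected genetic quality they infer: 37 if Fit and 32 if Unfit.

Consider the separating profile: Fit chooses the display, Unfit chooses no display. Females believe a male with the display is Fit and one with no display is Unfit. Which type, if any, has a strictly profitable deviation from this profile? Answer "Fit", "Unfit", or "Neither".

Fit

The display pays 37; no display pays 32.
Fit: assigned the display, nets 37 − 13 = 24; deviating to no display nets 32.
Unfit: assigned no display, nets 32; deviating to the display nets 37 − 19 = 18.
The Fit type gains 8 by deviating.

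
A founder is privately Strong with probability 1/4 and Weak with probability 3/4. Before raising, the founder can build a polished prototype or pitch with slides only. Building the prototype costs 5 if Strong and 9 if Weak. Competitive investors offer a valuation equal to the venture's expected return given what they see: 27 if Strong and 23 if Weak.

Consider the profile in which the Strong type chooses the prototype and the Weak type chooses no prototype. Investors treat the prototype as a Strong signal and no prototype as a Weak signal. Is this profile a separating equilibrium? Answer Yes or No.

Under these beliefs, the prototype earns valuation 27 and no prototype earns valuation 23.
Strong: the prototype nets 27 − 5 = 22; no prototype nets 23. Strong would deviate to no prototype.
Weak: the prototype nets 27 − 9 = 18; no prototype nets 23. Weak prefers no prototype.
Strong has a profitable deviation, so the profile is not an equilibrium.

No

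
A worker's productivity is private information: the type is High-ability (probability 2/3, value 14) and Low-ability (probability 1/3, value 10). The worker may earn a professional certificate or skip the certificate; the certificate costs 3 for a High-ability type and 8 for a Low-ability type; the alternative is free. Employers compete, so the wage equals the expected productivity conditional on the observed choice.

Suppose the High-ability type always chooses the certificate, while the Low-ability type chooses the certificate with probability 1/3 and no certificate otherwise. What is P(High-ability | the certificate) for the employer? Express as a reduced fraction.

6/7

P(the certificate) = (2/3)·1 + (1/3)·(1/3) = 7/9.
By Bayes' rule, P(High-ability | the certificate) = (2/3) / (7/9) = 6/7.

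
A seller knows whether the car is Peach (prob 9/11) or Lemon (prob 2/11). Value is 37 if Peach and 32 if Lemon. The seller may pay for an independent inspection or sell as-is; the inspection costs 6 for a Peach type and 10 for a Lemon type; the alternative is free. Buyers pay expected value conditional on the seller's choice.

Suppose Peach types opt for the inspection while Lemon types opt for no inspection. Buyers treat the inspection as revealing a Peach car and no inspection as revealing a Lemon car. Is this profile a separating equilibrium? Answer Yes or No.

No

Under these beliefs, the inspection earns price 37 and no inspection earns price 32.
Peach: the inspection nets 37 − 6 = 31; no inspection nets 32. Peach would deviate to no inspection.
Lemon: the inspection nets 37 − 10 = 27; no inspection nets 32. Lemon prefers no inspection.
Peach has a profitable deviation, so the profile is not an equilibrium.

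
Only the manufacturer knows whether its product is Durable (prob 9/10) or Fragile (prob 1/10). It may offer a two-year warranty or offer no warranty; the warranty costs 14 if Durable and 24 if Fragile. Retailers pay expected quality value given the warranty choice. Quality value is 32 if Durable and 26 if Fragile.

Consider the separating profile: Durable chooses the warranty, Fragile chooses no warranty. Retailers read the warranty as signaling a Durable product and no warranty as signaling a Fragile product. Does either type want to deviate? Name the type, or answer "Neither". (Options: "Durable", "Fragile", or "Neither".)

Durable

The warranty pays 32; no warranty pays 26.
Durable: assigned the warranty, nets 32 − 14 = 18; deviating to no warranty nets 26.
Fragile: assigned no warranty, nets 26; deviating to the warranty nets 32 − 24 = 8.
The Durable type gains 8 by deviating.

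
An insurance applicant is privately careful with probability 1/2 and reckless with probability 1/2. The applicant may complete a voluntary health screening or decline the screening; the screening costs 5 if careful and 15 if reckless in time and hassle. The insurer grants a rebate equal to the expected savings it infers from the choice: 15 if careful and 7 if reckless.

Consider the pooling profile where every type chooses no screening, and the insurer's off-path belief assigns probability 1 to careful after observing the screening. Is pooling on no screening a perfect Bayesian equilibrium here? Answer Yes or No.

On path, the insurer holds the prior and pays 1/2·15 + 1/2·7 = 11. Off path (the screening), believing careful, it pays 15.
careful: no screening nets 11; the screening nets 15 − 5 = 10. careful stays.
reckless: no screening nets 11; the screening nets 15 − 15 = 0. reckless stays.
No type deviates, so pooling is sustained.

Yes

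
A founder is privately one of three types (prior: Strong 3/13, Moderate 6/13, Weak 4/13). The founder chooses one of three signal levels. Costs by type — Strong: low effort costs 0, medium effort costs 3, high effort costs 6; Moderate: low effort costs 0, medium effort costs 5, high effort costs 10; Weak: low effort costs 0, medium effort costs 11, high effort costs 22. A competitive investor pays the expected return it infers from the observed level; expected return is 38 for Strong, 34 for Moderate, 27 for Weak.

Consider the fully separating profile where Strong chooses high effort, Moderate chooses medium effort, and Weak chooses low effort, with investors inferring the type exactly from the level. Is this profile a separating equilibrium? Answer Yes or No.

Yes

Separating valuations: high effort → 38, medium effort → 34, low effort → 27.
Strong (assigned high effort): low effort: 27 − 0 = 27; medium effort: 34 − 3 = 31; high effort: 38 − 6 = 32. Strong stays.
Moderate (assigned medium effort): low effort: 27 − 0 = 27; medium effort: 34 − 5 = 29; high effort: 38 − 10 = 28. Moderate stays.
Weak (assigned low effort): low effort: 27 − 0 = 27; medium effort: 34 − 11 = 23; high effort: 38 − 22 = 16. Weak stays.
Every type prefers its assigned level; separation holds.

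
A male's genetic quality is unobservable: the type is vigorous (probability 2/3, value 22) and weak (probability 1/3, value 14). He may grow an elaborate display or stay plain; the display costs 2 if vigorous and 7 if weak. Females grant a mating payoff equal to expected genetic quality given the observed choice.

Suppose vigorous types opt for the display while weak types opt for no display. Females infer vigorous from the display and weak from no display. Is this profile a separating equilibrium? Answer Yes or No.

Under these beliefs, the display earns mating payoff 22 and no display earns mating payoff 14.
vigorous: the display nets 22 − 2 = 20; no display nets 14. vigorous prefers the display.
weak: the display nets 22 − 7 = 15; no display nets 14. weak would deviate to the display.
weak has a profitable deviation, so the profile is not an equilibrium.

No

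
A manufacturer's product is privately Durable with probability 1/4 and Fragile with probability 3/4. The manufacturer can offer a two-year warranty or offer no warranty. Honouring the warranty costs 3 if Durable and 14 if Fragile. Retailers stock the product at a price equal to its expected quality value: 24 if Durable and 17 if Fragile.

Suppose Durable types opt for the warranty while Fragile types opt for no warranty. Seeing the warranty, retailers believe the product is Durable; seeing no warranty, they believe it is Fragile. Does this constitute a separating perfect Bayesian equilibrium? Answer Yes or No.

Under these beliefs, the warranty earns price 24 and no warranty earns price 17.
Durable: the warranty nets 24 − 3 = 21; no warranty nets 17. Durable prefers the warranty.
Fragile: the warranty nets 24 − 14 = 10; no warranty nets 17. Fragile prefers no warranty.
Neither type deviates, so the separating profile is an equilibrium.

Yes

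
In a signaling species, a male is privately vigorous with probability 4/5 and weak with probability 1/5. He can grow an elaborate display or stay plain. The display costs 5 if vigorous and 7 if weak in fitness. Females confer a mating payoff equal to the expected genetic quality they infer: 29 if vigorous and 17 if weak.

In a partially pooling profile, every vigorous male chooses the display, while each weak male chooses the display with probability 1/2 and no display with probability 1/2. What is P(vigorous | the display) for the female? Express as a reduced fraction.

8/9

P(the display) = (4/5)·1 + (1/5)·(1/2) = 9/10.
By Bayes' rule, P(vigorous | the display) = (4/5) / (9/10) = 8/9.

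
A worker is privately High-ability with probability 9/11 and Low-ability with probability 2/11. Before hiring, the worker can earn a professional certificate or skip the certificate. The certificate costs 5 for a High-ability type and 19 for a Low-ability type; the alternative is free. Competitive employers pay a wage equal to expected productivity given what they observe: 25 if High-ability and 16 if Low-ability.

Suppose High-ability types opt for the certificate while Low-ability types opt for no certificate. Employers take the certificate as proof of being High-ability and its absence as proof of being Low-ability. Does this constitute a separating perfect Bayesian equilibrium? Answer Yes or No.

Under these beliefs, the certificate earns wage 25 and no certificate earns wage 16.
High-ability: the certificate nets 25 − 5 = 20; no certificate nets 16. High-ability prefers the certificate.
Low-ability: the certificate nets 25 − 19 = 6; no certificate nets 16. Low-ability prefers no certificate.
Neither type deviates, so the separating profile is an equilibrium.

Yes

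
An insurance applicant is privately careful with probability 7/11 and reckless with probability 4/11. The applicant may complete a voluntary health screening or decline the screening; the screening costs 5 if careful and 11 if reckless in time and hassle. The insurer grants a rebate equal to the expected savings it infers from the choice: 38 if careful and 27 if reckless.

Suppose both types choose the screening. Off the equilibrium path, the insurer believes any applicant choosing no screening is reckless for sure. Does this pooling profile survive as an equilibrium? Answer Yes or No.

On path, the insurer holds the prior and pays 7/11·38 + 4/11·27 = 34. Off path (no screening), believing reckless, it pays 27.
careful: the screening nets 34 − 5 = 29; no screening nets 27. careful stays.
reckless: the screening nets 34 − 11 = 23; no screening nets 27. reckless would deviate.
A type deviates, so pooling fails.

No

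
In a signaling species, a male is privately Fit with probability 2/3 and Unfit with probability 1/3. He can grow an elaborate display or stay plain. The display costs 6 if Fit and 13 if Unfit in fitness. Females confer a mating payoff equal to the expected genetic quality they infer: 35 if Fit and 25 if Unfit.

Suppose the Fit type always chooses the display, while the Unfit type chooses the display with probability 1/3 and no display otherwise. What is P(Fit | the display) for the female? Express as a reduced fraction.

P(the display) = (2/3)·1 + (1/3)·(1/3) = 7/9.
By Bayes' rule, P(Fit | the display) = (2/3) / (7/9) = 6/7.

6/7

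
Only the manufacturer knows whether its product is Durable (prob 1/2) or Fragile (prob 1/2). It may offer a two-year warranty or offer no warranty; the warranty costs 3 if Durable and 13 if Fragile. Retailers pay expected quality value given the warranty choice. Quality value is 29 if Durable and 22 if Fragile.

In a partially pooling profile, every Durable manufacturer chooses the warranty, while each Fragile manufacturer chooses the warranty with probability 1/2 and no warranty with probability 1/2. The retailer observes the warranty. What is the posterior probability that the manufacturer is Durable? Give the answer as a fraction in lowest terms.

2/3

P(the warranty) = (1/2)·1 + (1/2)·(1/2) = 3/4.
By Bayes' rule, P(Durable | the warranty) = (1/2) / (3/4) = 2/3.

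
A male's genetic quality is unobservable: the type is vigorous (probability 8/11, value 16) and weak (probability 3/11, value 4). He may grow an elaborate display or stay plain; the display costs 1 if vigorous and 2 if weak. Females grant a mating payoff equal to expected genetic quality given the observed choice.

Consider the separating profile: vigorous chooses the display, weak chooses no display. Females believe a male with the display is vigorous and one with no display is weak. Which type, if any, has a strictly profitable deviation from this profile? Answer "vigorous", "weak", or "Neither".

weak

The display pays 16; no display pays 4.
vigorous: assigned the display, nets 16 − 1 = 15; deviating to no display nets 4.
weak: assigned no display, nets 4; deviating to the display nets 16 − 2 = 14.
The weak type gains 10 by deviating.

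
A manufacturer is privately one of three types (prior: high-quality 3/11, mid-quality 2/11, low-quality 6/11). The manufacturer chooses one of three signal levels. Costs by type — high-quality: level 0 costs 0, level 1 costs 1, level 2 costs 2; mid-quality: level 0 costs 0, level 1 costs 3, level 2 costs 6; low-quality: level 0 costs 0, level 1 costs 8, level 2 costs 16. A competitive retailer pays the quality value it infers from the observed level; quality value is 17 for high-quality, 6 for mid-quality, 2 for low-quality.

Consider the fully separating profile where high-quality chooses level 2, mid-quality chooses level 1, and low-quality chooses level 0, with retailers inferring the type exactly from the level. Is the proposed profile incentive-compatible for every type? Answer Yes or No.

Separating prices: level 2 → 17, level 1 → 6, level 0 → 2.
high-quality (assigned level 2): level 0: 2 − 0 = 2; level 1: 6 − 1 = 5; level 2: 17 − 2 = 15. high-quality stays.
mid-quality (assigned level 1): level 0: 2 − 0 = 2; level 1: 6 − 3 = 3; level 2: 17 − 6 = 11. mid-quality prefers level 2.
low-quality (assigned level 0): level 0: 2 − 0 = 2; level 1: 6 − 8 = -2; level 2: 17 − 16 = 1. low-quality stays.
At least one type deviates; the separating profile fails.

No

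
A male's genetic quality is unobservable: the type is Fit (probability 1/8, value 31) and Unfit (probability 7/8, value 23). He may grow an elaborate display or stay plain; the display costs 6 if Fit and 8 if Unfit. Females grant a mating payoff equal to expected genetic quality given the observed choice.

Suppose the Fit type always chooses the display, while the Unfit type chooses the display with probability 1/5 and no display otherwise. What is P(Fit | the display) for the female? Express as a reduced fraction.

P(the display) = (1/8)·1 + (7/8)·(1/5) = 3/10.
By Bayes' rule, P(Fit | the display) = (1/8) / (3/10) = 5/12.

5/12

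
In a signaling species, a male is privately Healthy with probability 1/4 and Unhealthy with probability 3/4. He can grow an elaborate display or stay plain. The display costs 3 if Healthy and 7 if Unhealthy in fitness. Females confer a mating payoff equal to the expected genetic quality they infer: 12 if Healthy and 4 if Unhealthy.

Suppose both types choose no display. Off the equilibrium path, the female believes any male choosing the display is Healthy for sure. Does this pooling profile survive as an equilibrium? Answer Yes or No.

On path, the female holds the prior and pays 1/4·12 + 3/4·4 = 6. Off path (the display), believing Healthy, it pays 12.
Healthy: no display nets 6; the display nets 12 − 3 = 9. Healthy would deviate.
Unhealthy: no display nets 6; the display nets 12 − 7 = 5. Unhealthy stays.
A type deviates, so pooling fails.

No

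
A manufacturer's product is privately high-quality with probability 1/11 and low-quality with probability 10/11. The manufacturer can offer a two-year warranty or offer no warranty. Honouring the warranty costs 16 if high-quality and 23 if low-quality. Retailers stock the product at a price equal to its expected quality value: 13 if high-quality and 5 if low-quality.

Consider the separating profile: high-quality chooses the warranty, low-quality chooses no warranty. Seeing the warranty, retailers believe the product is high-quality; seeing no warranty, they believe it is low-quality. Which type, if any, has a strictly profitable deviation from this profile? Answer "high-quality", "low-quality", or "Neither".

high-quality

The warranty pays 13; no warranty pays 5.
high-quality: assigned the warranty, nets 13 − 16 = -3; deviating to no warranty nets 5.
low-quality: assigned no warranty, nets 5; deviating to the warranty nets 13 − 23 = -10.
The high-quality type gains 8 by deviating.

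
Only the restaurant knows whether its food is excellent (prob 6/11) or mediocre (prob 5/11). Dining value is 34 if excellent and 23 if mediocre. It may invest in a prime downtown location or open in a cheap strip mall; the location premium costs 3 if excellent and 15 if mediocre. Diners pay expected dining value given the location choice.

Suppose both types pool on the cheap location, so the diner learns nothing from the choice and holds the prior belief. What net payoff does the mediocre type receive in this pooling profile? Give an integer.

29

Pooled price premium = 6/11·34 + 5/11·23 = 29.
mediocre pays no cost for the cheap location, so net payoff = 29.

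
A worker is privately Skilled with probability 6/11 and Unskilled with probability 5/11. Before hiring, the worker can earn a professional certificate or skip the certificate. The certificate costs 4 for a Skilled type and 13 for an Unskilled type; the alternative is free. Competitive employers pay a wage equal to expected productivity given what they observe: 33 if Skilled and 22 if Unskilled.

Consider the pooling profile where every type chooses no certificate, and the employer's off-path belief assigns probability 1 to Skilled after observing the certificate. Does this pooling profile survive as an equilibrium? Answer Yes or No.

No

On path, the employer holds the prior and pays 6/11·33 + 5/11·22 = 28. Off path (the certificate), believing Skilled, it pays 33.
Skilled: no certificate nets 28; the certificate nets 33 − 4 = 29. Skilled would deviate.
Unskilled: no certificate nets 28; the certificate nets 33 − 13 = 20. Unskilled stays.
A type deviates, so pooling fails.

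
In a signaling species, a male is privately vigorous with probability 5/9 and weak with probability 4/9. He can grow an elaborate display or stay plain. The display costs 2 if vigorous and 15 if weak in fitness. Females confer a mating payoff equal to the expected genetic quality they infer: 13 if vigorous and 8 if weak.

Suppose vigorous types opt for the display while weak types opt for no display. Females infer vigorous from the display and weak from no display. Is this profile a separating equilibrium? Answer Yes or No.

Yes

Under these beliefs, the display earns mating payoff 13 and no display earns mating payoff 8.
vigorous: the display nets 13 − 2 = 11; no display nets 8. vigorous prefers the display.
weak: the display nets 13 − 15 = -2; no display nets 8. weak prefers no display.
Neither type deviates, so the separating profile is an equilibrium.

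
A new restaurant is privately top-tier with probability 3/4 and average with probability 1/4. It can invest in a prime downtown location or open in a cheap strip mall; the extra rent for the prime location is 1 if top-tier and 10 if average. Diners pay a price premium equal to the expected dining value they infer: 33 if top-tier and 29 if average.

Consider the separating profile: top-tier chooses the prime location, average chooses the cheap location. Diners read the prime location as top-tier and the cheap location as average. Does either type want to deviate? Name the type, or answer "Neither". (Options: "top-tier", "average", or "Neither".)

The prime location pays 33; the cheap location pays 29.
top-tier: assigned the prime location, nets 33 − 1 = 32; deviating to the cheap location nets 29.
average: assigned the cheap location, nets 29; deviating to the prime location nets 33 − 10 = 23.
Both types strictly prefer their assigned action; no profitable deviation.

Neither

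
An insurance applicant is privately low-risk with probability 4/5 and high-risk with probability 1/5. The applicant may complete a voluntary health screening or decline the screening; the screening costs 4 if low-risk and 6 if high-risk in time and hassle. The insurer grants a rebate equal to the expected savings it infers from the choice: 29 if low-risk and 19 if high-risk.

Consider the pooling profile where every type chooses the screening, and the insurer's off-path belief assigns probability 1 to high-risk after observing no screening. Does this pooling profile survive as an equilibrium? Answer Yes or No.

Yes

On path, the insurer holds the prior and pays 4/5·29 + 1/5·19 = 27. Off path (no screening), believing high-risk, it pays 19.
low-risk: the screening nets 27 − 4 = 23; no screening nets 19. low-risk stays.
high-risk: the screening nets 27 − 6 = 21; no screening nets 19. high-risk stays.
No type deviates, so pooling is sustained.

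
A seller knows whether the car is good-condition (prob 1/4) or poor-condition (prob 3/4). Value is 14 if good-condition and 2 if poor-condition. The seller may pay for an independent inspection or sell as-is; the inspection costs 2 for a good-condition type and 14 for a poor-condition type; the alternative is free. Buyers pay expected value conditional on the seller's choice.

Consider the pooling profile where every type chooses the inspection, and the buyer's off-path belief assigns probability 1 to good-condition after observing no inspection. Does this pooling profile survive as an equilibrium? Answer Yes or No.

No

On path, the buyer holds the prior and pays 1/4·14 + 3/4·2 = 5. Off path (no inspection), believing good-condition, it pays 14.
good-condition: the inspection nets 5 − 2 = 3; no inspection nets 14. good-condition would deviate.
poor-condition: the inspection nets 5 − 14 = -9; no inspection nets 14. poor-condition would deviate.
A type deviates, so pooling fails.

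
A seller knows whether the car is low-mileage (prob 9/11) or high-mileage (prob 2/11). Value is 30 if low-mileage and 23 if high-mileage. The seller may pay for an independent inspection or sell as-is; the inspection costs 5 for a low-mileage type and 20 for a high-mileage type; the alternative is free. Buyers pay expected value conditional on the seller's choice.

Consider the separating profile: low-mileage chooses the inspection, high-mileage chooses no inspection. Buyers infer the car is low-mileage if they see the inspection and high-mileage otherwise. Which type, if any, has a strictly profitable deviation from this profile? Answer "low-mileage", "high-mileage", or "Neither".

Neither

The inspection pays 30; no inspection pays 23.
low-mileage: assigned the inspection, nets 30 − 5 = 25; deviating to no inspection nets 23.
high-mileage: assigned no inspection, nets 23; deviating to the inspection nets 30 − 20 = 10.
Both types strictly prefer their assigned action; no profitable deviation.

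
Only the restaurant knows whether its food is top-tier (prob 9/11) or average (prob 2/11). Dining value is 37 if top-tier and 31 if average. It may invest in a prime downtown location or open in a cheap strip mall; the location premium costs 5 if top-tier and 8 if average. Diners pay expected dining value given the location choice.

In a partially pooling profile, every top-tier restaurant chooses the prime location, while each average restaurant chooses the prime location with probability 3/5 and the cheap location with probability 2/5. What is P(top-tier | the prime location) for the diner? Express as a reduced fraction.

P(the prime location) = (9/11)·1 + (2/11)·(3/5) = 51/55.
By Bayes' rule, P(top-tier | the prime location) = (9/11) / (51/55) = 15/17.

15/17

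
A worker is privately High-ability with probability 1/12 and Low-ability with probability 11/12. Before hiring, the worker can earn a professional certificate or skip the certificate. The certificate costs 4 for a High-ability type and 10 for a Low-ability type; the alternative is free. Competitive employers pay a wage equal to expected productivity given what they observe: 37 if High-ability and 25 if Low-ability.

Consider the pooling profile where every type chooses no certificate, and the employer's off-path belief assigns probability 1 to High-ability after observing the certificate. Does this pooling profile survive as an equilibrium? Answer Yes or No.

No

On path, the employer holds the prior and pays 1/12·37 + 11/12·25 = 26. Off path (the certificate), believing High-ability, it pays 37.
High-ability: no certificate nets 26; the certificate nets 37 − 4 = 33. High-ability would deviate.
Low-ability: no certificate nets 26; the certificate nets 37 − 10 = 27. Low-ability would deviate.
A type deviates, so pooling fails.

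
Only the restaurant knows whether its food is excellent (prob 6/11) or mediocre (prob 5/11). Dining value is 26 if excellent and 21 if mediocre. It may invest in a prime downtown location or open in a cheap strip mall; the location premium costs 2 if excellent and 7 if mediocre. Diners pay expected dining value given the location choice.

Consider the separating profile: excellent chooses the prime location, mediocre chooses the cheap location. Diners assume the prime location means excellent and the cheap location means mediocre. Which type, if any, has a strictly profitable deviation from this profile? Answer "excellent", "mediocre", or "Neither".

Neither

The prime location pays 26; the cheap location pays 21.
excellent: assigned the prime location, nets 26 − 2 = 24; deviating to the cheap location nets 21.
mediocre: assigned the cheap location, nets 21; deviating to the prime location nets 26 − 7 = 19.
Both types strictly prefer their assigned action; no profitable deviation.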